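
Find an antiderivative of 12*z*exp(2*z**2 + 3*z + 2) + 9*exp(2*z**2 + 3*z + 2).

Let u = 2*z**2 + 3*z + 2, so du = (4*z + 3) dz.
Rewriting, the integral becomes 3·∫ e^u du = 3·e^u.
Substituting back, u = 2*z**2 + 3*z + 2.

3*exp(2*z**2 + 3*z + 2) + C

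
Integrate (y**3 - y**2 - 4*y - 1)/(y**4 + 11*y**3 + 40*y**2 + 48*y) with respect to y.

Factor the denominator: y*(y + 3)*(y + 4)**2.
Partial-fraction decomposition: -117/(16*(y + 4)) - 65/(4*(y + 4)**2) + 25/(3*(y + 3)) - 1/(48*y).
Integrate each term; A/(y−a) gives A·log|y−a|; A/(y−a)² gives −A/(y−a).

-log(y)/48 + 25*log(y + 3)/3 - 117*log(y + 4)/16 + 65/(4*y + 16) + C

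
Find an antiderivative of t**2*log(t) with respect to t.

t**3*log(t)/3 - t**3/9 + C

Use integration by parts with u = log(t), dv = t**2 dt.
Then du = 1/t dt and v = t**3/3.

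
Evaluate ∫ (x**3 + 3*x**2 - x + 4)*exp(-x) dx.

(-x**3 - 6*x**2 - 11*x - 15)*exp(-x) + C

Use integration by parts with u = x**3 + 3*x**2 - x + 4, dv = exp(-x) dx, so v = -exp(-x).
Apply parts 3 times (tabular method): alternate signs, differentiate u down to 0, integrate dv up.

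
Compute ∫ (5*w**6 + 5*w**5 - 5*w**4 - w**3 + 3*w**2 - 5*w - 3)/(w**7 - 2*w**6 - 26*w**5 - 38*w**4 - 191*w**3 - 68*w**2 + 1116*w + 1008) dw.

660041*log(w - 7)/229680 - 391*log(w - 2)/4680 + log(w + 1)/720 - 107*log(w + 2)/936 + 14209*log(w + 4)/9900 + 16729*log(w**2 + 9)/37700 + 1774*atan(w/3)/9425 + C

Factor the denominator: (w - 7)*(w - 2)*(w + 1)*(w + 2)*(w + 4)*(w**2 + 9).
Partial-fraction decomposition: (16729*w + 10644)/(18850*(w**2 + 9)) + 14209/(9900*(w + 4)) - 107/(936*(w + 2)) + 1/(720*(w + 1)) - 391/(4680*(w - 2)) + 660041/(229680*(w - 7)).
Integrate each term; A/(w−a) gives A·log|w−a|; the (Bw+D)/(w²+p²) term gives a log and an atan.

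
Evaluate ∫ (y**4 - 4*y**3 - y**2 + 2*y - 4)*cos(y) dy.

Use integration by parts with u = y**4 - 4*y**3 - y**2 + 2*y - 4, dv = cos(y) dy, so v = sin(y).
Apply parts 4 times (tabular method): alternate signs, differentiate u down to 0, integrate dv up.

y**4*sin(y) - 4*y**3*sin(y) + 4*y**3*cos(y) - 13*y**2*sin(y) - 12*y**2*cos(y) + 26*y*sin(y) - 26*y*cos(y) + 22*sin(y) + 26*cos(y) + C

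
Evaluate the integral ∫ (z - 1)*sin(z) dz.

Use integration by parts with u = z - 1, dv = sin(z) dz, so v = -cos(z).
Apply parts 1 times (tabular method): alternate signs, differentiate u down to 0, integrate dv up.

-z*cos(z) + sin(z) + cos(z) + C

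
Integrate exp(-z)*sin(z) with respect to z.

-exp(-z)*sin(z)/2 - exp(-z)*cos(z)/2 + C

Let I denote the integral. Integrate by parts with u = sin(z), dv = exp(-z) dz, so v = -exp(-z): I = -exp(-z)*sin(z) + ∫ exp(-z)*cos(z) dz.
Apply parts again with u = cos(z), dv = exp(-z) dz: ∫ exp(-z)*cos(z) dz = -exp(-z)*cos(z) − I. Substituting back brings back I: I = -exp(-z)*sin(z) - exp(-z)*cos(z) − I.
Solving for I: (1 + 1)·I equals the remaining terms, so I = (1/2)·(-exp(-z)*sin(z) - exp(-z)*cos(z)).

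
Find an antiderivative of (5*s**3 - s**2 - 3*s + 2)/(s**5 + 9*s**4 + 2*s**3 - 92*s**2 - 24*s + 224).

Factor the denominator: (s - 2)**2*(s + 2)*(s + 4)*(s + 7).
Partial-fraction decomposition: -1741/(1215*(s + 7)) + 161/(108*(s + 4)) - 9/(40*(s + 2)) + 325/(1944*(s - 2)) + 4/(27*(s - 2)**2).
Integrate each term; A/(s−a) gives A·log|s−a|; A/(s−a)² gives −A/(s−a).

325*log(s - 2)/1944 - 9*log(s + 2)/40 + 161*log(s + 4)/108 - 1741*log(s + 7)/1215 - 4/(27*s - 54) + C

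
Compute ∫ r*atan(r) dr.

r**2*atan(r)/2 - r/2 + atan(r)/2 + C

Use integration by parts with u = arctan(r), dv = r dr.
Then du = 1/(r**2 + 1) dr.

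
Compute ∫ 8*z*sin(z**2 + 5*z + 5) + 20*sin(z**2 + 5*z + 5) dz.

Let u = z**2 + 5*z + 5, so du = (2*z + 5) dz.
Rewriting, the integral becomes 4·∫ sin(u) du = 4·-cos(u).
Substituting back, u = z**2 + 5*z + 5.

-4*cos(z**2 + 5*z + 5) + C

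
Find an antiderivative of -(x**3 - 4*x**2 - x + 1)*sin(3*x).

x**3*cos(3*x)/3 - x**2*sin(3*x)/3 - 4*x**2*cos(3*x)/3 + 8*x*sin(3*x)/9 - 5*x*cos(3*x)/9 + 5*sin(3*x)/27 + 17*cos(3*x)/27 + C

Use integration by parts with u = x**3 - 4*x**2 - x + 1, dv = -sin(3*x) dx, so v = cos(3*x)/3.
Apply parts 3 times (tabular method): alternate signs, differentiate u down to 0, integrate dv up.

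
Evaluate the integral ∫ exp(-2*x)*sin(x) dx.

Let I denote the integral. Integrate by parts with u = sin(x), dv = exp(-2*x) dx, so v = -exp(-2*x)/2: I = -exp(-2*x)*sin(x)/2 + (1/2)·∫ exp(-2*x)*cos(x) dx.
Apply parts again with u = cos(x), dv = exp(-2*x) dx: ∫ exp(-2*x)*cos(x) dx = -exp(-2*x)*cos(x)/2 − (1/2)·I. Substituting back brings back I: I = -exp(-2*x)*sin(x)/2 - exp(-2*x)*cos(x)/4 − (1/4)·I.
Solving for I: (1 + 1/4)·I equals the remaining terms, so I = (4/5)·(-exp(-2*x)*sin(x)/2 - exp(-2*x)*cos(x)/4).

-2*exp(-2*x)*sin(x)/5 - exp(-2*x)*cos(x)/5 + C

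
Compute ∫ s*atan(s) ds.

s**2*atan(s)/2 - s/2 + atan(s)/2 + C

Use integration by parts with u = arctan(s), dv = s ds.
Then du = 1/(s**2 + 1) ds.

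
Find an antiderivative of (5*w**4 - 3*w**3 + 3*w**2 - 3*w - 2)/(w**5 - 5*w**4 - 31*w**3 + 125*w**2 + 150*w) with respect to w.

Factor the denominator: w*(w - 6)*(w - 5)*(w + 1)*(w + 5).
Partial-fraction decomposition: 897/(550*(w + 5)) - 1/(14*(w + 1)) - 234/(25*(w - 5)) + 2960/(231*(w - 6)) - 1/(75*w).
Integrate each term: A/(w−a) contributes A·log|w−a|.

-log(w)/75 + 2960*log(w - 6)/231 - 234*log(w - 5)/25 - log(w + 1)/14 + 897*log(w + 5)/550 + C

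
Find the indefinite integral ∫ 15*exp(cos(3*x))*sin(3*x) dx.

-5*exp(cos(3*x)) + C

Let u = cos(3*x), so du = (-3*sin(3*x)) dx.
Rewriting, the integral becomes -5·∫ e^u du = -5·e^u.
Substituting back, u = cos(3*x).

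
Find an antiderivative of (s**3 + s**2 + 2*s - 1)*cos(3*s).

s**3*sin(3*s)/3 + s**2*sin(3*s)/3 + s**2*cos(3*s)/3 + 4*s*sin(3*s)/9 + 2*s*cos(3*s)/9 - 11*sin(3*s)/27 + 4*cos(3*s)/27 + C

Use integration by parts with u = s**3 + s**2 + 2*s - 1, dv = cos(3*s) ds, so v = sin(3*s)/3.
Apply parts 3 times (tabular method): alternate signs, differentiate u down to 0, integrate dv up.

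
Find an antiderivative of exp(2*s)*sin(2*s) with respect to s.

exp(2*s)*sin(2*s)/4 - exp(2*s)*cos(2*s)/4 + C

Let I denote the integral. Integrate by parts with u = sin(2*s), dv = exp(2*s) ds, so v = exp(2*s)/2: I = exp(2*s)*sin(2*s)/2 − ∫ exp(2*s)*cos(2*s) ds.
Apply parts again with u = cos(2*s), dv = exp(2*s) ds: ∫ exp(2*s)*cos(2*s) ds = exp(2*s)*cos(2*s)/2 + I. Substituting back brings back I: I = exp(2*s)*sin(2*s)/2 - exp(2*s)*cos(2*s)/2 − I.
Solving for I: (1 + 1)·I equals the remaining terms, so I = (1/2)·(exp(2*s)*sin(2*s)/2 - exp(2*s)*cos(2*s)/2).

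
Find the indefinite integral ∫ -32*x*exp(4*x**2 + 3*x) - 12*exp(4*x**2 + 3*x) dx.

Let u = 4*x**2 + 3*x, so du = (8*x + 3) dx.
Rewriting, the integral becomes -4·∫ e^u du = -4·e^u.
Substituting back, u = 4*x**2 + 3*x.

-4*exp(4*x**2 + 3*x) + C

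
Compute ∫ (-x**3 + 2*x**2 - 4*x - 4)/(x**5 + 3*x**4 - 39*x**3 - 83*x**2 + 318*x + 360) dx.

-log(x - 5)/12 + 25*log(x - 3)/504 + log(x + 1)/120 - 2*log(x + 4)/7 + 14*log(x + 6)/45 + C

Factor the denominator: (x - 5)*(x - 3)*(x + 1)*(x + 4)*(x + 6).
Partial-fraction decomposition: 14/(45*(x + 6)) - 2/(7*(x + 4)) + 1/(120*(x + 1)) + 25/(504*(x - 3)) - 1/(12*(x - 5)).
Integrate each term: A/(x−a) contributes A·log|x−a|.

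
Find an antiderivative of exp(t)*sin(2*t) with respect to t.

Let I denote the integral. Integrate by parts with u = sin(2*t), dv = exp(t) dt, so v = exp(t): I = exp(t)*sin(2*t) − 2·∫ exp(t)*cos(2*t) dt.
Apply parts again with u = cos(2*t), dv = exp(t) dt: ∫ exp(t)*cos(2*t) dt = exp(t)*cos(2*t) + 2·I. Substituting back brings back I: I = exp(t)*sin(2*t) - 2*exp(t)*cos(2*t) − 4·I.
Solving for I: (1 + 4)·I equals the remaining terms, so I = (1/5)·(exp(t)*sin(2*t) - 2*exp(t)*cos(2*t)).

exp(t)*sin(2*t)/5 - 2*exp(t)*cos(2*t)/5 + C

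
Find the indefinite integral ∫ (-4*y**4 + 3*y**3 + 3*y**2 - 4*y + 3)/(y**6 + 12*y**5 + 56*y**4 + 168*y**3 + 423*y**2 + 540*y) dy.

log(y)/180 + 121*log(y + 3)/36 - 1149*log(y + 4)/100 + 2777*log(y + 5)/340 - 113*log(y**2 + 9)/5100 + 1226*atan(y/3)/3825 + C

Factor the denominator: y*(y + 3)*(y + 4)*(y + 5)*(y**2 + 9).
Partial-fraction decomposition: -(113*y - 2452)/(2550*(y**2 + 9)) + 2777/(340*(y + 5)) - 1149/(100*(y + 4)) + 121/(36*(y + 3)) + 1/(180*y).
Integrate each term; A/(y−a) gives A·log|y−a|; the (By+D)/(y²+p²) term gives a log and an atan.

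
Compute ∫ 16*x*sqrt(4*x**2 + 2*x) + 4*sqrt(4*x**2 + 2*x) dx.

Let u = 4*x**2 + 2*x, so du = (8*x + 2) dx.
Rewriting, the integral becomes 2·∫ √u du = 2·(2/3)u^(3/2).
Substituting back, u = 4*x**2 + 2*x.

4*(4*x**2 + 2*x)**(3/2)/3 + C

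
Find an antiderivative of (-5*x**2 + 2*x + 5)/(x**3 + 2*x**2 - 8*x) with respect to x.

Factor the denominator: x*(x - 2)*(x + 4).
Partial-fraction decomposition: -83/(24*(x + 4)) - 11/(12*(x - 2)) - 5/(8*x).
Integrate each term: A/(x−a) contributes A·log|x−a|.

-5*log(x)/8 - 11*log(x - 2)/12 - 83*log(x + 4)/24 + C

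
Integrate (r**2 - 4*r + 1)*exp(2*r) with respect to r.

Use integration by parts with u = r**2 - 4*r + 1, dv = exp(2*r) dr, so v = exp(2*r)/2.
Apply parts 2 times (tabular method): alternate signs, differentiate u down to 0, integrate dv up.

(2*r**2 - 10*r + 7)*exp(2*r)/4 + C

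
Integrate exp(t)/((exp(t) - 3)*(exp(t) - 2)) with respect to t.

log(exp(t) - 3) - log(exp(t) - 2) + C

Let u = e^t, du = e^t dt.
The integral becomes ∫ du/((u-2)(u-3)); decompose into partial fractions.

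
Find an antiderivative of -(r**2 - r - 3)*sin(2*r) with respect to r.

r**2*cos(2*r)/2 - r*sin(2*r)/2 - r*cos(2*r)/2 + sin(2*r)/4 - 7*cos(2*r)/4 + C

Use integration by parts with u = r**2 - r - 3, dv = -sin(2*r) dr, so v = cos(2*r)/2.
Apply parts 2 times (tabular method): alternate signs, differentiate u down to 0, integrate dv up.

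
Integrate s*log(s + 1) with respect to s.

Use integration by parts with u = log(s + 1), dv = s ds.
Then du = 1/(s + 1) ds and v = s**2/2.

s**2*log(s + 1)/2 - s**2/4 + s/2 - log(s + 1)/2 + C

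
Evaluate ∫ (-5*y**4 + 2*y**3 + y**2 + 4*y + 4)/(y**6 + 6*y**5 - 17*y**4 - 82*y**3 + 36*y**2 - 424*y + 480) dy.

-31*log(y - 4)/150 - log(y - 1)/105 - 187*log(y + 5)/87 + 431*log(y + 6)/175 - 141*log(y**2 + 4)/2900 - 97*atan(y/2)/1450 + C

Factor the denominator: (y - 4)*(y - 1)*(y + 5)*(y + 6)*(y**2 + 4).
Partial-fraction decomposition: -(141*y + 194)/(1450*(y**2 + 4)) + 431/(175*(y + 6)) - 187/(87*(y + 5)) - 1/(105*(y - 1)) - 31/(150*(y - 4)).
Integrate each term; A/(y−a) gives A·log|y−a|; the (By+D)/(y²+p²) term gives a log and an atan.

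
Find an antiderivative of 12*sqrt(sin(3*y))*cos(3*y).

Let u = sin(3*y), so du = (3*cos(3*y)) dy.
Rewriting, the integral becomes 4·∫ √u du = 4·(2/3)u^(3/2).
Substituting back, u = sin(3*y).

8*sin(3*y)**(3/2)/3 + C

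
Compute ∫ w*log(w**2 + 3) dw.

w**2*log(w**2 + 3)/2 - w**2/2 + 3*log(w**2 + 3)/2 + C

Let u = w**2 + 3, so du = (2*w) dw.
The integral becomes (1/2)·∫ log(u) du; integrate by parts with u′=log(u), dv′=du.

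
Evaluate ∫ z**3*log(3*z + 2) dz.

Use integration by parts with u = log(3*z + 2), dv = z**3 dz.
Then du = 3/(3*z + 2) dz and v = z**4/4.

z**4*log(3*z + 2)/4 - z**4/16 + z**3/18 - z**2/18 + 2*z/27 - 4*log(3*z + 2)/81 + C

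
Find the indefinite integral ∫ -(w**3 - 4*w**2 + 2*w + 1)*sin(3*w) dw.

w**3*cos(3*w)/3 - w**2*sin(3*w)/3 - 4*w**2*cos(3*w)/3 + 8*w*sin(3*w)/9 + 4*w*cos(3*w)/9 - 4*sin(3*w)/27 + 17*cos(3*w)/27 + C

Use integration by parts with u = w**3 - 4*w**2 + 2*w + 1, dv = -sin(3*w) dw, so v = cos(3*w)/3.
Apply parts 3 times (tabular method): alternate signs, differentiate u down to 0, integrate dv up.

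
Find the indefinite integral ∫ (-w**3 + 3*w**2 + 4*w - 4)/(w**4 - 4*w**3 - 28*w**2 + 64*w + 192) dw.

-11*log(w - 6)/20 + log(w - 4)/24 + log(w + 2)/12 - 23*log(w + 4)/40 + C

Factor the denominator: (w - 6)*(w - 4)*(w + 2)*(w + 4).
Partial-fraction decomposition: -23/(40*(w + 4)) + 1/(12*(w + 2)) + 1/(24*(w - 4)) - 11/(20*(w - 6)).
Integrate each term: A/(w−a) contributes A·log|w−a|.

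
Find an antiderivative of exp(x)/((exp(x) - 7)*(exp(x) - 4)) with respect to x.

Let u = e^x, du = e^x dx.
The integral becomes ∫ du/((u-7)(u-4)); decompose into partial fractions.

log(exp(x) - 7)/3 - log(exp(x) - 4)/3 + C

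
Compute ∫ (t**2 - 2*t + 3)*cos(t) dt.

Use integration by parts with u = t**2 - 2*t + 3, dv = cos(t) dt, so v = sin(t).
Apply parts 2 times (tabular method): alternate signs, differentiate u down to 0, integrate dv up.

t**2*sin(t) - 2*t*sin(t) + 2*t*cos(t) + sin(t) - 2*cos(t) + C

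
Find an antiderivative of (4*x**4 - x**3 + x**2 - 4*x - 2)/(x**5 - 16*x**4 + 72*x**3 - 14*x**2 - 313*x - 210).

145*log(x - 7)/2 - 4978*log(x - 6)/49 + 1189*log(x - 5)/36 + 113*log(x + 1)/1764 + 1/(42*x + 42) + C

Factor the denominator: (x - 7)*(x - 6)*(x - 5)*(x + 1)**2.
Partial-fraction decomposition: 113/(1764*(x + 1)) - 1/(42*(x + 1)**2) + 1189/(36*(x - 5)) - 4978/(49*(x - 6)) + 145/(2*(x - 7)).
Integrate each term; A/(x−a) gives A·log|x−a|; A/(x−a)² gives −A/(x−a).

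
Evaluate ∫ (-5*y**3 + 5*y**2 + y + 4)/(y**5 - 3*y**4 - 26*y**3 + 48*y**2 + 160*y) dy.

log(y)/40 - 491*log(y - 5)/315 + 29*log(y - 4)/24 - 31*log(y + 2)/84 + 25*log(y + 4)/36 + C

Factor the denominator: y*(y - 5)*(y - 4)*(y + 2)*(y + 4).
Partial-fraction decomposition: 25/(36*(y + 4)) - 31/(84*(y + 2)) + 29/(24*(y - 4)) - 491/(315*(y - 5)) + 1/(40*y).
Integrate each term: A/(y−a) contributes A·log|y−a|.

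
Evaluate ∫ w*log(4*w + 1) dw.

w**2*log(4*w + 1)/2 - w**2/4 + w/8 - log(4*w + 1)/32 + C

Use integration by parts with u = log(4*w + 1), dv = w dw.
Then du = 4/(4*w + 1) dw and v = w**2/2.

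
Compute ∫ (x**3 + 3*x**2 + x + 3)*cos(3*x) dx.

x**3*sin(3*x)/3 + x**2*sin(3*x) + x**2*cos(3*x)/3 + x*sin(3*x)/9 + 2*x*cos(3*x)/3 + 7*sin(3*x)/9 + cos(3*x)/27 + C

Use integration by parts with u = x**3 + 3*x**2 + x + 3, dv = cos(3*x) dx, so v = sin(3*x)/3.
Apply parts 3 times (tabular method): alternate signs, differentiate u down to 0, integrate dv up.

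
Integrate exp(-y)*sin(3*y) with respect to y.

-exp(-y)*sin(3*y)/10 - 3*exp(-y)*cos(3*y)/10 + C

Let I denote the integral. Integrate by parts with u = sin(3*y), dv = exp(-y) dy, so v = -exp(-y): I = -exp(-y)*sin(3*y) + 3·∫ exp(-y)*cos(3*y) dy.
Apply parts again with u = cos(3*y), dv = exp(-y) dy: ∫ exp(-y)*cos(3*y) dy = -exp(-y)*cos(3*y) − 3·I. Substituting back brings back I: I = -exp(-y)*sin(3*y) - 3*exp(-y)*cos(3*y) − 9·I.
Solving for I: (1 + 9)·I equals the remaining terms, so I = (1/10)·(-exp(-y)*sin(3*y) - 3*exp(-y)*cos(3*y)).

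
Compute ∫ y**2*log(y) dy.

Use integration by parts with u = log(y), dv = y**2 dy.
Then du = 1/y dy and v = y**3/3.

y**3*log(y)/3 - y**3/9 + C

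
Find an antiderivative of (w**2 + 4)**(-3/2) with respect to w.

w/(4*sqrt(w**2 + 4)) + C

Substitute w = 2·tan(θ), so dw = 2·sec(θ)^2 dθ and the radical becomes sqrt(w**2 + 4) = 2·sec(θ) by the Pythagorean identity.
Integrate the resulting trig expression in θ, then back-substitute tan(θ) = w/2, sec(θ) = sqrt(w**2 + 4)/2 (absorbing any constant into C).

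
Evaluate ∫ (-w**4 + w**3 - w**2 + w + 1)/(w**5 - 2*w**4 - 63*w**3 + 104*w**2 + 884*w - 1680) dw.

Factor the denominator: (w - 7)*(w - 4)*(w - 2)*(w + 5)*(w + 6).
Partial-fraction decomposition: -1553/(1040*(w + 6)) + 779/(756*(w + 5)) - 9/(560*(w - 2)) + 203/(540*(w - 4)) - 2099/(2340*(w - 7)).
Integrate each term: A/(w−a) contributes A·log|w−a|.

-2099*log(w - 7)/2340 + 203*log(w - 4)/540 - 9*log(w - 2)/560 + 779*log(w + 5)/756 - 1553*log(w + 6)/1040 + C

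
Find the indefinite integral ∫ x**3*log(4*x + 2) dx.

Use integration by parts with u = log(4*x + 2), dv = x**3 dx.
Then du = 4/(4*x + 2) dx and v = x**4/4.

x**4*log(4*x + 2)/4 - x**4/16 + x**3/24 - x**2/32 + x/32 - log(2*x + 1)/64 + C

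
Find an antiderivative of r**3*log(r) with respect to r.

r**4*log(r)/4 - r**4/16 + C

Use integration by parts with u = log(r), dv = r**3 dr.
Then du = 1/r dr and v = r**4/4.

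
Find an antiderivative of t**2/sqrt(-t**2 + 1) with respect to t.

-t*sqrt(-t**2 + 1)/2 + asin(t)/2 + C

Substitute t = sin(θ), so dt = cos(θ) dθ and the radical becomes sqrt(-t**2 + 1) = cos(θ) by the Pythagorean identity.
Integrate the resulting trig expression in θ, then back-substitute θ = asin(t), sin(θ) = t, cos(θ) = sqrt(-t**2 + 1) (absorbing any constant into C).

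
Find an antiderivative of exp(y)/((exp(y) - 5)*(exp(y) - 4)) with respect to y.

log(exp(y) - 5) - log(exp(y) - 4) + C

Let u = e^y, du = e^y dy.
The integral becomes ∫ du/((u-5)(u-4)); decompose into partial fractions.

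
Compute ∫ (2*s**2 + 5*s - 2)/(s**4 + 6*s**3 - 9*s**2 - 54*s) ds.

log(s)/27 + 31*log(s - 3)/162 + log(s + 3)/54 - 20*log(s + 6)/81 + C

Factor the denominator: s*(s - 3)*(s + 3)*(s + 6).
Partial-fraction decomposition: -20/(81*(s + 6)) + 1/(54*(s + 3)) + 31/(162*(s - 3)) + 1/(27*s).
Integrate each term: A/(s−a) contributes A·log|s−a|.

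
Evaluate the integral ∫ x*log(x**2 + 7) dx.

x**2*log(x**2 + 7)/2 - x**2/2 + 7*log(x**2 + 7)/2 + C

Let u = x**2 + 7, so du = (2*x) dx.
The integral becomes (1/2)·∫ log(u) du; integrate by parts with u′=log(u), dv′=du.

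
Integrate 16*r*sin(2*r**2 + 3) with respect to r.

Let u = 2*r**2 + 3, so du = (4*r) dr.
Rewriting, the integral becomes 4·∫ sin(u) du = 4·-cos(u).
Substituting back, u = 2*r**2 + 3.

-4*cos(2*r**2 + 3) + C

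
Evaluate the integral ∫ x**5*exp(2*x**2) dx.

Let u = x², du = 2x dx; rewrite as (1/2)∫ u^2·exp(2u) du.
Now integrate by parts 2 times.

(2*x**4 - 2*x**2 + 1)*exp(2*x**2)/8 + C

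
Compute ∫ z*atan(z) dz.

z**2*atan(z)/2 - z/2 + atan(z)/2 + C

Use integration by parts with u = arctan(z), dv = z dz.
Then du = 1/(z**2 + 1) dz.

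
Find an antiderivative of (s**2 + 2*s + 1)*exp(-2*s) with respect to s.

(-2*s**2 - 6*s - 5)*exp(-2*s)/4 + C

Use integration by parts with u = s**2 + 2*s + 1, dv = exp(-2*s) ds, so v = -exp(-2*s)/2.
Apply parts 2 times (tabular method): alternate signs, differentiate u down to 0, integrate dv up.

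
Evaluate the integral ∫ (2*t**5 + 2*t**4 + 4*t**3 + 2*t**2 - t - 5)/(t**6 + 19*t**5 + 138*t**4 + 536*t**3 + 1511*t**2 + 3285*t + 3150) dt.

-59*log(t + 2)/585 - 123277*log(t + 5)/5202 + 7521*log(t + 7)/290 - 14777*log(t**2 + 9)/217906 + 29195*atan(t/3)/653718 - 2725/(102*t + 510) + C

Factor the denominator: (t + 2)*(t + 5)**2*(t + 7)*(t**2 + 9).
Partial-fraction decomposition: -(29554*t - 29195)/(217906*(t**2 + 9)) + 7521/(290*(t + 7)) - 123277/(5202*(t + 5)) + 2725/(102*(t + 5)**2) - 59/(585*(t + 2)).
Integrate each term; A/(t−a) gives A·log|t−a|; the (Bt+D)/(t²+p²) term gives a log and an atan.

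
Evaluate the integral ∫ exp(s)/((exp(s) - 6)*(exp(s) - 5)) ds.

log(exp(s) - 6) - log(exp(s) - 5) + C

Let u = e^s, du = e^s ds.
The integral becomes ∫ du/((u-6)(u-5)); decompose into partial fractions.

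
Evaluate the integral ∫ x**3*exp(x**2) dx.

(x**2 - 1)*exp(x**2)/2 + C

Let u = x², du = 2x dx; rewrite as (1/2)∫ u^1·exp(1u) du.
Now integrate by parts 1 time.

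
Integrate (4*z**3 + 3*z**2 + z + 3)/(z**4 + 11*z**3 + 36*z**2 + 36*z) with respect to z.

Factor the denominator: z*(z + 2)*(z + 3)*(z + 6).
Partial-fraction decomposition: 253/(24*(z + 6)) - 9/(z + 3) + 19/(8*(z + 2)) + 1/(12*z).
Integrate each term: A/(z−a) contributes A·log|z−a|.

log(z)/12 + 19*log(z + 2)/8 - 9*log(z + 3) + 253*log(z + 6)/24 + C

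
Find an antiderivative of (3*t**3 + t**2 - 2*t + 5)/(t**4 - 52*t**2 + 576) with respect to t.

Factor the denominator: (t - 6)*(t - 4)*(t + 4)*(t + 6).
Partial-fraction decomposition: 119/(48*(t + 6)) - 163/(160*(t + 4)) - 41/(32*(t - 4)) + 677/(240*(t - 6)).
Integrate each term: A/(t−a) contributes A·log|t−a|.

677*log(t - 6)/240 - 41*log(t - 4)/32 - 163*log(t + 4)/160 + 119*log(t + 6)/48 + C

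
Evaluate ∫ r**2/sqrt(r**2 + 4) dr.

Substitute r = 2·tan(θ), so dr = 2·sec(θ)^2 dθ and the radical becomes sqrt(r**2 + 4) = 2·sec(θ) by the Pythagorean identity.
Integrate the resulting trig expression in θ, then back-substitute tan(θ) = r/2, sec(θ) = sqrt(r**2 + 4)/2 (absorbing any constant into C).

r*sqrt(r**2 + 4)/2 - 2*log(r + sqrt(r**2 + 4)) + C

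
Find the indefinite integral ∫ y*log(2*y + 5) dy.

Use integration by parts with u = log(2*y + 5), dv = y dy.
Then du = 2/(2*y + 5) dy and v = y**2/2.

y**2*log(2*y + 5)/2 - y**2/4 + 5*y/4 - 25*log(2*y + 5)/8 + C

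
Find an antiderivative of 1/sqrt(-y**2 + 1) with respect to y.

Substitute y = sin(θ), so dy = cos(θ) dθ and the radical becomes sqrt(-y**2 + 1) = cos(θ) by the Pythagorean identity.
Integrate the resulting trig expression in θ, then back-substitute θ = asin(y), sin(θ) = y, cos(θ) = sqrt(-y**2 + 1) (absorbing any constant into C).

asin(y) + C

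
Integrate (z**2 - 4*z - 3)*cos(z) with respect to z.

z**2*sin(z) - 4*z*sin(z) + 2*z*cos(z) - 5*sin(z) - 4*cos(z) + C

Use integration by parts with u = z**2 - 4*z - 3, dv = cos(z) dz, so v = sin(z).
Apply parts 2 times (tabular method): alternate signs, differentiate u down to 0, integrate dv up.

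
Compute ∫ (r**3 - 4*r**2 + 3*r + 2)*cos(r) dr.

Use integration by parts with u = r**3 - 4*r**2 + 3*r + 2, dv = cos(r) dr, so v = sin(r).
Apply parts 3 times (tabular method): alternate signs, differentiate u down to 0, integrate dv up.

r**3*sin(r) - 4*r**2*sin(r) + 3*r**2*cos(r) - 3*r*sin(r) - 8*r*cos(r) + 10*sin(r) - 3*cos(r) + C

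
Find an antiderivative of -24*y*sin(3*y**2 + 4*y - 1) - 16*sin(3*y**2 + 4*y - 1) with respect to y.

4*cos(3*y**2 + 4*y - 1) + C

Let u = 3*y**2 + 4*y - 1, so du = (6*y + 4) dy.
Rewriting, the integral becomes -4·∫ sin(u) du = -4·-cos(u).
Substituting back, u = 3*y**2 + 4*y - 1.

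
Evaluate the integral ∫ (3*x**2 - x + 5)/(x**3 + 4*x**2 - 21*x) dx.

Factor the denominator: x*(x - 3)*(x + 7).
Partial-fraction decomposition: 159/(70*(x + 7)) + 29/(30*(x - 3)) - 5/(21*x).
Integrate each term: A/(x−a) contributes A·log|x−a|.

-5*log(x)/21 + 29*log(x - 3)/30 + 159*log(x + 7)/70 + C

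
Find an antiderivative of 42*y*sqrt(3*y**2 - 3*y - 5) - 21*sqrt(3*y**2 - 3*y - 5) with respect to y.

Let u = 3*y**2 - 3*y - 5, so du = (6*y - 3) dy.
Rewriting, the integral becomes 7·∫ √u du = 7·(2/3)u^(3/2).
Substituting back, u = 3*y**2 - 3*y - 5.

14*(3*y**2 - 3*y - 5)**(3/2)/3 + C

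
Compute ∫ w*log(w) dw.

Use integration by parts with u = log(w), dv = w dw.
Then du = 1/w dw and v = w**2/2.

w**2*log(w)/2 - w**2/4 + C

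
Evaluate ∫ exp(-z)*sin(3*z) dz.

Let I denote the integral. Integrate by parts with u = sin(3*z), dv = exp(-z) dz, so v = -exp(-z): I = -exp(-z)*sin(3*z) + 3·∫ exp(-z)*cos(3*z) dz.
Apply parts again with u = cos(3*z), dv = exp(-z) dz: ∫ exp(-z)*cos(3*z) dz = -exp(-z)*cos(3*z) − 3·I. Substituting back brings back I: I = -exp(-z)*sin(3*z) - 3*exp(-z)*cos(3*z) − 9·I.
Solving for I: (1 + 9)·I equals the remaining terms, so I = (1/10)·(-exp(-z)*sin(3*z) - 3*exp(-z)*cos(3*z)).

-exp(-z)*sin(3*z)/10 - 3*exp(-z)*cos(3*z)/10 + C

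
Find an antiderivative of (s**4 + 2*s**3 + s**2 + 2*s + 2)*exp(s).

Use integration by parts with u = s**4 + 2*s**3 + s**2 + 2*s + 2, dv = exp(s) ds, so v = exp(s).
Apply parts 4 times (tabular method): alternate signs, differentiate u down to 0, integrate dv up.

(s**4 - 2*s**3 + 7*s**2 - 12*s + 14)*exp(s) + C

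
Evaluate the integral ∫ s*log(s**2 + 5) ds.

s**2*log(s**2 + 5)/2 - s**2/2 + 5*log(s**2 + 5)/2 + C

Let u = s**2 + 5, so du = (2*s) ds.
The integral becomes (1/2)·∫ log(u) du; integrate by parts with u′=log(u), dv′=du.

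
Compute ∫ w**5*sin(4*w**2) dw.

Let u = w², du = 2w dw; rewrite as (1/2)∫ u^2·sin(4u) du.
Now integrate by parts 2 times.

-w**4*cos(4*w**2)/8 + w**2*sin(4*w**2)/16 + cos(4*w**2)/64 + C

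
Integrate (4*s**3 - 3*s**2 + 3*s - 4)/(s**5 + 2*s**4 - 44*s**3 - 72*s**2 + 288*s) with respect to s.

Factor the denominator: s*(s - 6)*(s - 2)*(s + 4)*(s + 6).
Partial-fraction decomposition: -497/(576*(s + 6)) + 2/(3*(s + 4)) - 11/(192*(s - 2)) + 77/(288*(s - 6)) - 1/(72*s).
Integrate each term: A/(s−a) contributes A·log|s−a|.

-log(s)/72 + 77*log(s - 6)/288 - 11*log(s - 2)/192 + 2*log(s + 4)/3 - 497*log(s + 6)/576 + C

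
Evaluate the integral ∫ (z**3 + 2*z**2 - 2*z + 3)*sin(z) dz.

Use integration by parts with u = z**3 + 2*z**2 - 2*z + 3, dv = sin(z) dz, so v = -cos(z).
Apply parts 3 times (tabular method): alternate signs, differentiate u down to 0, integrate dv up.

-z**3*cos(z) + 3*z**2*sin(z) - 2*z**2*cos(z) + 4*z*sin(z) + 8*z*cos(z) - 8*sin(z) + cos(z) + C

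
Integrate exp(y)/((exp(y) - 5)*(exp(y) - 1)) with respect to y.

Let u = e^y, du = e^y dy.
The integral becomes ∫ du/((u-5)(u-1)); decompose into partial fractions.

log(exp(y) - 5)/4 - log(exp(y) - 1)/4 + C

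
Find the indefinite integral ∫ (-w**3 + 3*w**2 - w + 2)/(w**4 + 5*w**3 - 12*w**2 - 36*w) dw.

-log(w)/18 - log(w - 3)/135 + 3*log(w + 2)/5 - 83*log(w + 6)/54 + C

Factor the denominator: w*(w - 3)*(w + 2)*(w + 6).
Partial-fraction decomposition: -83/(54*(w + 6)) + 3/(5*(w + 2)) - 1/(135*(w - 3)) - 1/(18*w).
Integrate each term: A/(w−a) contributes A·log|w−a|.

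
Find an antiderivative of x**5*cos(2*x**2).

x**4*sin(2*x**2)/4 + x**2*cos(2*x**2)/4 - sin(2*x**2)/8 + C

Let u = x², du = 2x dx; rewrite as (1/2)∫ u^2·cos(2u) du.
Now integrate by parts 2 times.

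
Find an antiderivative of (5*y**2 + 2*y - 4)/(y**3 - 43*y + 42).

Factor the denominator: (y - 6)*(y - 1)*(y + 7).
Partial-fraction decomposition: 227/(104*(y + 7)) - 3/(40*(y - 1)) + 188/(65*(y - 6)).
Integrate each term: A/(y−a) contributes A·log|y−a|.

188*log(y - 6)/65 - 3*log(y - 1)/40 + 227*log(y + 7)/104 + C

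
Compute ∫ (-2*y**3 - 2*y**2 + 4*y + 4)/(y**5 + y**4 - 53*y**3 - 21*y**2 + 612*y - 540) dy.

-119*log(y - 6)/495 + 7*log(y - 3)/54 + log(y - 1)/105 - 23*log(y + 5)/66 + 85*log(y + 6)/189 + C

Factor the denominator: (y - 6)*(y - 3)*(y - 1)*(y + 5)*(y + 6).
Partial-fraction decomposition: 85/(189*(y + 6)) - 23/(66*(y + 5)) + 1/(105*(y - 1)) + 7/(54*(y - 3)) - 119/(495*(y - 6)).
Integrate each term: A/(y−a) contributes A·log|y−a|.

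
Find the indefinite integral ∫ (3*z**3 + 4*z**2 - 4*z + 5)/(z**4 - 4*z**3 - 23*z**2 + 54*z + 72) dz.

773*log(z - 6)/210 - 55*log(z - 3)/42 + 5*log(z + 1)/42 + 107*log(z + 4)/210 + C

Factor the denominator: (z - 6)*(z - 3)*(z + 1)*(z + 4).
Partial-fraction decomposition: 107/(210*(z + 4)) + 5/(42*(z + 1)) - 55/(42*(z - 3)) + 773/(210*(z - 6)).
Integrate each term: A/(z−a) contributes A·log|z−a|.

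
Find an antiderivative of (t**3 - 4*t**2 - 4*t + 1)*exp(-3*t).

Use integration by parts with u = t**3 - 4*t**2 - 4*t + 1, dv = exp(-3*t) dt, so v = -exp(-3*t)/3.
Apply parts 3 times (tabular method): alternate signs, differentiate u down to 0, integrate dv up.

(-t**3 + 3*t**2 + 6*t + 1)*exp(-3*t)/3 + C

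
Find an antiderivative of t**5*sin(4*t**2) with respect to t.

Let u = t², du = 2t dt; rewrite as (1/2)∫ u^2·sin(4u) du.
Now integrate by parts 2 times.

-t**4*cos(4*t**2)/8 + t**2*sin(4*t**2)/16 + cos(4*t**2)/64 + C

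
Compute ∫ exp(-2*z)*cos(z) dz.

Let I denote the integral. Integrate by parts with u = cos(z), dv = exp(-2*z) dz, so v = -exp(-2*z)/2: I = -exp(-2*z)*cos(z)/2 − (1/2)·∫ exp(-2*z)*sin(z) dz.
Apply parts again with u = sin(z), dv = exp(-2*z) dz: ∫ exp(-2*z)*sin(z) dz = -exp(-2*z)*sin(z)/2 + (1/2)·I. Substituting back brings back I: I = exp(-2*z)*sin(z)/4 - exp(-2*z)*cos(z)/2 − (1/4)·I.
Solving for I: (1 + 1/4)·I equals the remaining terms, so I = (4/5)·(exp(-2*z)*sin(z)/4 - exp(-2*z)*cos(z)/2).

exp(-2*z)*sin(z)/5 - 2*exp(-2*z)*cos(z)/5 + C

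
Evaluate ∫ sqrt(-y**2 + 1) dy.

y*sqrt(-y**2 + 1)/2 + asin(y)/2 + C

Substitute y = sin(θ), so dy = cos(θ) dθ and the radical becomes sqrt(-y**2 + 1) = cos(θ) by the Pythagorean identity.
Integrate the resulting trig expression in θ, then back-substitute θ = asin(y), sin(θ) = y, cos(θ) = sqrt(-y**2 + 1) (absorbing any constant into C).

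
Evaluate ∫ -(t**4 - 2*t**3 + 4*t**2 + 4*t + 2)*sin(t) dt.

t**4*cos(t) - 4*t**3*sin(t) - 2*t**3*cos(t) + 6*t**2*sin(t) - 8*t**2*cos(t) + 16*t*sin(t) + 16*t*cos(t) - 16*sin(t) + 18*cos(t) + C

Use integration by parts with u = t**4 - 2*t**3 + 4*t**2 + 4*t + 2, dv = -sin(t) dt, so v = cos(t).
Apply parts 4 times (tabular method): alternate signs, differentiate u down to 0, integrate dv up.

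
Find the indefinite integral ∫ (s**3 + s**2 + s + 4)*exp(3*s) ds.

Use integration by parts with u = s**3 + s**2 + s + 4, dv = exp(3*s) ds, so v = exp(3*s)/3.
Apply parts 3 times (tabular method): alternate signs, differentiate u down to 0, integrate dv up.

(3*s**3 + 3*s + 11)*exp(3*s)/9 + C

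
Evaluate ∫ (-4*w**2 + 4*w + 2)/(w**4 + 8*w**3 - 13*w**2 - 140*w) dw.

-log(w)/70 - 23*log(w - 4)/198 - 59*log(w + 5)/45 + 111*log(w + 7)/77 + C

Factor the denominator: w*(w - 4)*(w + 5)*(w + 7).
Partial-fraction decomposition: 111/(77*(w + 7)) - 59/(45*(w + 5)) - 23/(198*(w - 4)) - 1/(70*w).
Integrate each term: A/(w−a) contributes A·log|w−a|.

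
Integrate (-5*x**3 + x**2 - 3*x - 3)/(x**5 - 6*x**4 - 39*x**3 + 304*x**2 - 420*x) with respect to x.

log(x)/140 - 355*log(x - 6)/104 + 103*log(x - 5)/30 - 5*log(x - 2)/24 + 33*log(x + 7)/182 + C

Factor the denominator: x*(x - 6)*(x - 5)*(x - 2)*(x + 7).
Partial-fraction decomposition: 33/(182*(x + 7)) - 5/(24*(x - 2)) + 103/(30*(x - 5)) - 355/(104*(x - 6)) + 1/(140*x).
Integrate each term: A/(x−a) contributes A·log|x−a|.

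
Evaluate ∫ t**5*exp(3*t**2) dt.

(9*t**4 - 6*t**2 + 2)*exp(3*t**2)/54 + C

Let u = t², du = 2t dt; rewrite as (1/2)∫ u^2·exp(3u) du.
Now integrate by parts 2 times.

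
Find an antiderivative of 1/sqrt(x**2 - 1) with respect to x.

Substitute x = sec(θ), so dx = sec(θ)*tan(θ) dθ and the radical becomes sqrt(x**2 - 1) = tan(θ) by the Pythagorean identity.
Integrate the resulting trig expression in θ, then back-substitute sec(θ) = x, tan(θ) = sqrt(x**2 - 1) (absorbing any constant into C).

log(x + sqrt(x**2 - 1)) + C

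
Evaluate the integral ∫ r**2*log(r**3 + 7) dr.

r**3*log(r**3 + 7)/3 - r**3/3 + 7*log(r**3 + 7)/3 + C

Let u = r**3 + 7, so du = (3*r**2) dr.
The integral becomes (1/3)·∫ log(u) du; integrate by parts with u′=log(u), dv′=du.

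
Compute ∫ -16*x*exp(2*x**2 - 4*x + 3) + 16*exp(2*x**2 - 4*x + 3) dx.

Let u = 2*x**2 - 4*x + 3, so du = (4*x - 4) dx.
Rewriting, the integral becomes -4·∫ e^u du = -4·e^u.
Substituting back, u = 2*x**2 - 4*x + 3.

-4*exp(2*x**2 - 4*x + 3) + C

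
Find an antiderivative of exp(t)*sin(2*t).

exp(t)*sin(2*t)/5 - 2*exp(t)*cos(2*t)/5 + C

Let I denote the integral. Integrate by parts with u = sin(2*t), dv = exp(t) dt, so v = exp(t): I = exp(t)*sin(2*t) − 2·∫ exp(t)*cos(2*t) dt.
Apply parts again with u = cos(2*t), dv = exp(t) dt: ∫ exp(t)*cos(2*t) dt = exp(t)*cos(2*t) + 2·I. Substituting back brings back I: I = exp(t)*sin(2*t) - 2*exp(t)*cos(2*t) − 4·I.
Solving for I: (1 + 4)·I equals the remaining terms, so I = (1/5)·(exp(t)*sin(2*t) - 2*exp(t)*cos(2*t)).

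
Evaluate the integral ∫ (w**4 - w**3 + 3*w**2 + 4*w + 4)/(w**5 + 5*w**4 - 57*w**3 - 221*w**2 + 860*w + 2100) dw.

248609*log(w - 5)/853776 + 8*log(w + 2)/245 - 400*log(w + 6)/121 + 2867*log(w + 7)/720 - 599/(924*w - 4620) + C

Factor the denominator: (w - 5)**2*(w + 2)*(w + 6)*(w + 7).
Partial-fraction decomposition: 2867/(720*(w + 7)) - 400/(121*(w + 6)) + 8/(245*(w + 2)) + 248609/(853776*(w - 5)) + 599/(924*(w - 5)**2).
Integrate each term; A/(w−a) gives A·log|w−a|; A/(w−a)² gives −A/(w−a).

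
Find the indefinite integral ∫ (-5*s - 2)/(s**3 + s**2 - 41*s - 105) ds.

-37*log(s - 7)/120 - 13*log(s + 3)/20 + 23*log(s + 5)/24 + C

Factor the denominator: (s - 7)*(s + 3)*(s + 5).
Partial-fraction decomposition: 23/(24*(s + 5)) - 13/(20*(s + 3)) - 37/(120*(s - 7)).
Integrate each term: A/(s−a) contributes A·log|s−a|.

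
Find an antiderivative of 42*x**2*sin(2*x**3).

Let u = 2*x**3, so du = (6*x**2) dx.
Rewriting, the integral becomes 7·∫ sin(u) du = 7·-cos(u).
Substituting back, u = 2*x**3.

-7*cos(2*x**3) + C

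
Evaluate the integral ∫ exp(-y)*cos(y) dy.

exp(-y)*sin(y)/2 - exp(-y)*cos(y)/2 + C

Let I denote the integral. Integrate by parts with u = cos(y), dv = exp(-y) dy, so v = -exp(-y): I = -exp(-y)*cos(y) − ∫ exp(-y)*sin(y) dy.
Apply parts again with u = sin(y), dv = exp(-y) dy: ∫ exp(-y)*sin(y) dy = -exp(-y)*sin(y) + I. Substituting back brings back I: I = exp(-y)*sin(y) - exp(-y)*cos(y) − I.
Solving for I: (1 + 1)·I equals the remaining terms, so I = (1/2)·(exp(-y)*sin(y) - exp(-y)*cos(y)).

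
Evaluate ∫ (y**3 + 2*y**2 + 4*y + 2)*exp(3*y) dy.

(9*y**3 + 9*y**2 + 30*y + 8)*exp(3*y)/27 + C

Use integration by parts with u = y**3 + 2*y**2 + 4*y + 2, dv = exp(3*y) dy, so v = exp(3*y)/3.
Apply parts 3 times (tabular method): alternate signs, differentiate u down to 0, integrate dv up.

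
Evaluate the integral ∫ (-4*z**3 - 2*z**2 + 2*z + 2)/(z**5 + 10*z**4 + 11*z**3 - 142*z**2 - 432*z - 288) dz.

Factor the denominator: (z - 4)*(z + 1)*(z + 3)*(z + 4)*(z + 6).
Partial-fraction decomposition: 391/(150*(z + 6)) - 109/(24*(z + 4)) + 43/(21*(z + 3)) - 1/(75*(z + 1)) - 139/(1400*(z - 4)).
Integrate each term: A/(z−a) contributes A·log|z−a|.

-139*log(z - 4)/1400 - log(z + 1)/75 + 43*log(z + 3)/21 - 109*log(z + 4)/24 + 391*log(z + 6)/150 + C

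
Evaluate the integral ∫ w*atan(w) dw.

w**2*atan(w)/2 - w/2 + atan(w)/2 + C

Use integration by parts with u = arctan(w), dv = w dw.
Then du = 1/(w**2 + 1) dw.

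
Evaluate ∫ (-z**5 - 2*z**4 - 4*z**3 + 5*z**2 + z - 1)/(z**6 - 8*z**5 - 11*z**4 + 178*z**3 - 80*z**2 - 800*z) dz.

Factor the denominator: z*(z - 5)**2*(z - 4)*(z + 2)*(z + 4).
Partial-fraction decomposition: -281/(1728*(z + 4)) + 1/(24*(z + 2)) - 1709/(192*(z - 4)) + 5414/(675*(z - 5)) - 226/(15*(z - 5)**2) + 1/(800*z).
Integrate each term; A/(z−a) gives A·log|z−a|; A/(z−a)² gives −A/(z−a).

log(z)/800 + 5414*log(z - 5)/675 - 1709*log(z - 4)/192 + log(z + 2)/24 - 281*log(z + 4)/1728 + 226/(15*z - 75) + C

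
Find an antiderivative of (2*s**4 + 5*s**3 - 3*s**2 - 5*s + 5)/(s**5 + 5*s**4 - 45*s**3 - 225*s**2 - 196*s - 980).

1585*log(s - 7)/2226 - 5*log(s + 5)/6 + 745*log(s + 7)/371 + 3*log(s**2 + 4)/53 - 5*atan(s/2)/106 + C

Factor the denominator: (s - 7)*(s + 5)*(s + 7)*(s**2 + 4).
Partial-fraction decomposition: (6*s - 5)/(53*(s**2 + 4)) + 745/(371*(s + 7)) - 5/(6*(s + 5)) + 1585/(2226*(s - 7)).
Integrate each term; A/(s−a) gives A·log|s−a|; the (Bs+D)/(s²+p²) term gives a log and an atan.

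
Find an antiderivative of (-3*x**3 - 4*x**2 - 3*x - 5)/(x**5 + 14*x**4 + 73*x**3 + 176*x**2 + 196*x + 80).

Factor the denominator: (x + 1)*(x + 2)**2*(x + 4)*(x + 5).
Partial-fraction decomposition: 95/(12*(x + 5)) - 45/(4*(x + 4)) + 43/(12*(x + 2)) - 3/(2*(x + 2)**2) - 1/(4*(x + 1)).
Integrate each term; A/(x−a) gives A·log|x−a|; A/(x−a)² gives −A/(x−a).

-log(x + 1)/4 + 43*log(x + 2)/12 - 45*log(x + 4)/4 + 95*log(x + 5)/12 + 3/(2*x + 4) + C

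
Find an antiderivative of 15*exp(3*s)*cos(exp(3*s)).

5*sin(exp(3*s)) + C

Let u = exp(3*s), so du = (3*exp(3*s)) ds.
Rewriting, the integral becomes 5·∫ cos(u) du = 5·sin(u).
Substituting back, u = exp(3*s).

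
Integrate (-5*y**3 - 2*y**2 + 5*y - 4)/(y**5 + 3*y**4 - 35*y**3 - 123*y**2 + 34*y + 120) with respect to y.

-563*log(y - 6)/1925 + log(y - 1)/50 - log(y + 1)/28 - 44*log(y + 4)/25 + 91*log(y + 5)/44 + C

Factor the denominator: (y - 6)*(y - 1)*(y + 1)*(y + 4)*(y + 5).
Partial-fraction decomposition: 91/(44*(y + 5)) - 44/(25*(y + 4)) - 1/(28*(y + 1)) + 1/(50*(y - 1)) - 563/(1925*(y - 6)).
Integrate each term: A/(y−a) contributes A·log|y−a|.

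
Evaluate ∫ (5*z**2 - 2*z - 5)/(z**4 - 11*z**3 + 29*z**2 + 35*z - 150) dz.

-159*log(z - 5)/98 + 17*log(z - 3)/10 - 19*log(z + 2)/245 - 55/(7*z - 35) + C

Factor the denominator: (z - 5)**2*(z - 3)*(z + 2).
Partial-fraction decomposition: -19/(245*(z + 2)) + 17/(10*(z - 3)) - 159/(98*(z - 5)) + 55/(7*(z - 5)**2).
Integrate each term; A/(z−a) gives A·log|z−a|; A/(z−a)² gives −A/(z−a).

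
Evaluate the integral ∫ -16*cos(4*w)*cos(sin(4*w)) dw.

-4*sin(sin(4*w)) + C

Let u = sin(4*w), so du = (4*cos(4*w)) dw.
Rewriting, the integral becomes -4·∫ cos(u) du = -4·sin(u).
Substituting back, u = sin(4*w).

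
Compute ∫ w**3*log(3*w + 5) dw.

Use integration by parts with u = log(3*w + 5), dv = w**3 dw.
Then du = 3/(3*w + 5) dw and v = w**4/4.

w**4*log(3*w + 5)/4 - w**4/16 + 5*w**3/36 - 25*w**2/72 + 125*w/108 - 625*log(3*w + 5)/324 + C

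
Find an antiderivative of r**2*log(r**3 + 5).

r**3*log(r**3 + 5)/3 - r**3/3 + 5*log(r**3 + 5)/3 + C

Let u = r**3 + 5, so du = (3*r**2) dr.
The integral becomes (1/3)·∫ log(u) du; integrate by parts with u′=log(u), dv′=du.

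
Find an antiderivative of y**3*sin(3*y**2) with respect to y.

Let u = y², du = 2y dy; rewrite as (1/2)∫ u^1·sin(3u) du.
Now integrate by parts 1 time.

-y**2*cos(3*y**2)/6 + sin(3*y**2)/18 + C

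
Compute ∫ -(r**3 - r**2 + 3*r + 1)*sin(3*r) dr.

Use integration by parts with u = r**3 - r**2 + 3*r + 1, dv = -sin(3*r) dr, so v = cos(3*r)/3.
Apply parts 3 times (tabular method): alternate signs, differentiate u down to 0, integrate dv up.

r**3*cos(3*r)/3 - r**2*sin(3*r)/3 - r**2*cos(3*r)/3 + 2*r*sin(3*r)/9 + 7*r*cos(3*r)/9 - 7*sin(3*r)/27 + 11*cos(3*r)/27 + C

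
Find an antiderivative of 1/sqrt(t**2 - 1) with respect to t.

Substitute t = sec(θ), so dt = sec(θ)*tan(θ) dθ and the radical becomes sqrt(t**2 - 1) = tan(θ) by the Pythagorean identity.
Integrate the resulting trig expression in θ, then back-substitute sec(θ) = t, tan(θ) = sqrt(t**2 - 1) (absorbing any constant into C).

log(t + sqrt(t**2 - 1)) + C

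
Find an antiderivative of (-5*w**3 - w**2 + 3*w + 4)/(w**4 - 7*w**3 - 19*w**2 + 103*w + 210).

-1739*log(w - 7)/180 + 631*log(w - 5)/112 + 34*log(w + 2)/63 - 121*log(w + 3)/80 + C

Factor the denominator: (w - 7)*(w - 5)*(w + 2)*(w + 3).
Partial-fraction decomposition: -121/(80*(w + 3)) + 34/(63*(w + 2)) + 631/(112*(w - 5)) - 1739/(180*(w - 7)).
Integrate each term: A/(w−a) contributes A·log|w−a|.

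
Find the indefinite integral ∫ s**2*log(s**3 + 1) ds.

Let u = s**3 + 1, so du = (3*s**2) ds.
The integral becomes (1/3)·∫ log(u) du; integrate by parts with u′=log(u), dv′=du.

s**3*log(s**3 + 1)/3 - s**3/3 + log(s**3 + 1)/3 + C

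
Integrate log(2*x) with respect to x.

x*(log(x) + log(2)) - x + C

Use integration by parts with u = log(2*x), dv = dx.
Then du = 1/x dx and v = x.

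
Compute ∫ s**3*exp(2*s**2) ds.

Let u = s², du = 2s ds; rewrite as (1/2)∫ u^1·exp(2u) du.
Now integrate by parts 1 time.

(2*s**2 - 1)*exp(2*s**2)/8 + C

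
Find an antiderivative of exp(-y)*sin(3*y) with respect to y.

Let I denote the integral. Integrate by parts with u = sin(3*y), dv = exp(-y) dy, so v = -exp(-y): I = -exp(-y)*sin(3*y) + 3·∫ exp(-y)*cos(3*y) dy.
Apply parts again with u = cos(3*y), dv = exp(-y) dy: ∫ exp(-y)*cos(3*y) dy = -exp(-y)*cos(3*y) − 3·I. Substituting back brings back I: I = -exp(-y)*sin(3*y) - 3*exp(-y)*cos(3*y) − 9·I.
Solving for I: (1 + 9)·I equals the remaining terms, so I = (1/10)·(-exp(-y)*sin(3*y) - 3*exp(-y)*cos(3*y)).

-exp(-y)*sin(3*y)/10 - 3*exp(-y)*cos(3*y)/10 + C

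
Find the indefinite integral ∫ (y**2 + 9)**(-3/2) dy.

y/(9*sqrt(y**2 + 9)) + C

Substitute y = 3·tan(θ), so dy = 3·sec(θ)^2 dθ and the radical becomes sqrt(y**2 + 9) = 3·sec(θ) by the Pythagorean identity.
Integrate the resulting trig expression in θ, then back-substitute tan(θ) = y/3, sec(θ) = sqrt(y**2 + 9)/3 (absorbing any constant into C).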